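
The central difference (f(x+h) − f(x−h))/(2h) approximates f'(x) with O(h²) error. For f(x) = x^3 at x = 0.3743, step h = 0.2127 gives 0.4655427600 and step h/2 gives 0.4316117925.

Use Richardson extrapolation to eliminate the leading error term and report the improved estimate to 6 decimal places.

0.420301

With r = 2 the leading error scales as h^2, so the weight is 2^2 = 4.
4 × 0.4316117925 = 1.7264471700; 1.7264471700 − 0.4655427600 = 1.2609044100
(4 × 0.4316117925 − 0.4655427600)/(4 − 1) = 0.4203014700
Gap between inputs: 3.393e-02; correction applied: −0.0113103225.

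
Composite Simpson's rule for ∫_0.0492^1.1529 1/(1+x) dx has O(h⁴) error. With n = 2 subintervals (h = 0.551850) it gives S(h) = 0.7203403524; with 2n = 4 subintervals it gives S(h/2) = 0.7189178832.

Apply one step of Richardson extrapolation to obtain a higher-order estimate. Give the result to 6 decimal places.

Error is O(h^4); halving h shrinks it by 2^4 = 16.
A(h/2) − A(h) = 0.7189178832 − 0.7203403524 = -0.0014224692
Correction (A(h/2) − A(h))/(16 − 1) = (-0.0014224692)/15 = -0.0000948313
R = A(h/2) + (A(h/2) − A(h))/15 = 0.7189178832 − 0.0000948313 = 0.7188230519

0.718823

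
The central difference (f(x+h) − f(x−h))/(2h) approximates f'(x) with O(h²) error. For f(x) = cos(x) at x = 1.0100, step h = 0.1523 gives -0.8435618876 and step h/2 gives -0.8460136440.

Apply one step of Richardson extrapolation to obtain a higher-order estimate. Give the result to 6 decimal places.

Method order is 2; weight 2^2 = 4.
A(h/2) − A(h) = -0.8460136440 − (-0.8435618876) = -0.0024517564
Divide by 2^2 − 1 = 3: (-0.0024517564)/3 = -0.0008172521
R = -0.8460136440 − 0.0008172521 = -0.8468308961
Shift from A(h/2): −0.0008172521.

-0.846831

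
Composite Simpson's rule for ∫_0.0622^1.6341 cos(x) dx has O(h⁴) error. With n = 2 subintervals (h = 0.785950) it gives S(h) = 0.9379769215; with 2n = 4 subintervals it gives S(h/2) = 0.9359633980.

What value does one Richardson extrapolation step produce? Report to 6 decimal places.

With r = 4 the leading error scales as h^4, so the weight is 2^4 = 16.
16*0.9359633980 = 14.9754143680; 14.9754143680 − 0.9379769215 = 14.0374374465
R = 14.0374374465/15 = 0.9358291631

0.935829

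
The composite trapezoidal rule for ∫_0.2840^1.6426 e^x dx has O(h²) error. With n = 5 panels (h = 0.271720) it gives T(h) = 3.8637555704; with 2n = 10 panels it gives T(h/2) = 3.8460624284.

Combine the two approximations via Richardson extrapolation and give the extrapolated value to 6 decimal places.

3.840165

Order 2 gives 2^r = 4 and 2^r − 1 = 3.
Difference of the inputs: 3.8460624284 − 3.8637555704 = -0.0176931420
Divide by 2^2 − 1 = 3: (-0.0176931420)/3 = -0.0058977140
R = 3.8460624284 − 0.0058977140 = 3.8401647144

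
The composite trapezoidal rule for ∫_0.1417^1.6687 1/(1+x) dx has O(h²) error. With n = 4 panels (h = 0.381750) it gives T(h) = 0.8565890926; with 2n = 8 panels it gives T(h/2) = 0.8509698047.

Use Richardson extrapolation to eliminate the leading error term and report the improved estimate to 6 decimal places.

0.849097

With r = 2 the leading error scales as h^2, so the weight is 2^2 = 4.
Weighted: 3.4038792188 − 0.8565890926 = 2.5472901262
Extrapolated: 2.5472901262 / 3 = 0.8490967087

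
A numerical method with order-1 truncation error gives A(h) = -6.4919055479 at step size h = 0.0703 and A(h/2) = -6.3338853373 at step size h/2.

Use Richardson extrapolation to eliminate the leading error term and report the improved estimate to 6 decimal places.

Leading term ∝ h^1; use weight 2 = 2^1.
2×(-6.3338853373) = -12.6677706746; (-12.6677706746) − (-6.4919055479) = -6.1758651267
Divide by 2^1 − 1 = 1.
(-6.1758651267) ÷ 1 = -6.1758651267
Shift from A(h/2): +0.1580202106.

-6.175865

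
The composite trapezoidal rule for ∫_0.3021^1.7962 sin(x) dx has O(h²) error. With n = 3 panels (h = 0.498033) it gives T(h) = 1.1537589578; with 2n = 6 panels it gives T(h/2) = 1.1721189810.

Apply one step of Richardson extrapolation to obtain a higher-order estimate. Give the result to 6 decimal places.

Method order is 2; weight 2^2 = 4.
2^2×A(h/2) = 4.6884759240; minus A(h) gives 3.5347169662.
(4×1.1721189810 − 1.1537589578)/(4 − 1) = 1.1782389887
Shift from A(h/2): +0.0061200077.

1.178239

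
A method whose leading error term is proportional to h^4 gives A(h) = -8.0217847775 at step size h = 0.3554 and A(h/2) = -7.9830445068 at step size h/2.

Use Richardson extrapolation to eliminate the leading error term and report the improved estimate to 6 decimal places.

-7.980462

With r = 4 the leading error scales as h^4, so the weight is 2^4 = 16.
Weighted: (-127.7287121088) − (-8.0217847775) = -119.7069273313
Divide by 2^4 − 1 = 15.
Result: -7.9804618221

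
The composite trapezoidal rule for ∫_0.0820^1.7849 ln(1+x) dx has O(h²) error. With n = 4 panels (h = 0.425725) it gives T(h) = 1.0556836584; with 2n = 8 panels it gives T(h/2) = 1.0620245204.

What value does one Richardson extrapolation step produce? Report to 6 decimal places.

r = 2, so 2^r = 4.
4·1.0620245204 − 1.0556836584 = 3.1924144232
3.1924144232 ÷ 3 = 1.0641381411

1.064138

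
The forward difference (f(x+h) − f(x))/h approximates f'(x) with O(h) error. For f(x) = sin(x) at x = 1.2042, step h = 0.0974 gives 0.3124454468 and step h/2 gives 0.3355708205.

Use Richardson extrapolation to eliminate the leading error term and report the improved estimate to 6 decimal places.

0.358696

Order 1 gives 2^r = 2 and 2^r − 1 = 1.
A(h/2) − A(h) = 0.3355708205 − 0.3124454468 = 0.0231253737
Divide by 2^1 − 1 = 1: 0.0231253737/1 = 0.0231253737
R = 0.3355708205 + 0.0231253737 = 0.3586961942
Correction |R − A(h/2)| = 2.313e-02; gap |A(h/2) − A(h)| = 2.313e-02.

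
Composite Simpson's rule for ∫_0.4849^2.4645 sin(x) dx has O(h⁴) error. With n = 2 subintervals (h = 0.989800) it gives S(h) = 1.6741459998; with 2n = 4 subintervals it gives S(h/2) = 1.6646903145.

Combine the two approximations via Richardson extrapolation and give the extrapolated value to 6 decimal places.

Leading term ∝ h^4; use weight 16 = 2^4.
16×1.6646903145 = 26.6350450320; 26.6350450320 − 1.6741459998 = 24.9608990322
Extrapolated: 24.9608990322 / 15 = 1.6640599355
Gap between inputs: 9.456e-03; correction applied: −0.0006303790.

1.664060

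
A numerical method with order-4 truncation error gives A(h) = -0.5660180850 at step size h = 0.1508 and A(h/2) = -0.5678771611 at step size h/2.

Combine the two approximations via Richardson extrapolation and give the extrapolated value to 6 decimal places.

Method order is 4; weight 2^4 = 16.
Top: 16(-0.5678771611) − (-0.5660180850) = -8.5200164926
Divide by 2^4 − 1 = 15.
(-8.5200164926) ÷ 15 = -0.5680010995
Gap between inputs: 1.859e-03; correction applied: −0.0001239384.

-0.568001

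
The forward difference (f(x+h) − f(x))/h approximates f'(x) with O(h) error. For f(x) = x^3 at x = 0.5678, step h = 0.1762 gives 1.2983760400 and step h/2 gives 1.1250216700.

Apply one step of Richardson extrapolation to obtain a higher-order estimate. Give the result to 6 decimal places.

0.951667

Order 1 gives 2^r = 2 and 2^r − 1 = 1.
A(h/2) − A(h) = 1.1250216700 − 1.2983760400 = -0.1733543700
Divide by 2^1 − 1 = 1: (-0.1733543700)/1 = -0.1733543700
R = 1.1250216700 − 0.1733543700 = 0.9516673000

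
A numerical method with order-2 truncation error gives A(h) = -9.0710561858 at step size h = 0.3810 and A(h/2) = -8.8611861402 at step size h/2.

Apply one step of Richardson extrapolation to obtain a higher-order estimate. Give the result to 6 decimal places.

With r = 2 the leading error scales as h^2, so the weight is 2^2 = 4.
4 × (-8.8611861402) = -35.4447445608; (-35.4447445608) − (-9.0710561858) = -26.3736883750
R = (-26.3736883750)/3 = -8.7912294583

-8.791229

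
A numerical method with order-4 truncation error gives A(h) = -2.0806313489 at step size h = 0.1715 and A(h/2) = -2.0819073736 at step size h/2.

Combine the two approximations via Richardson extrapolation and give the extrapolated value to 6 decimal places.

-2.081992

Method order is 4; weight 2^4 = 16.
2^4 × A(h/2) = -33.3105179776; minus A(h) gives -31.2298866287.
(-31.2298866287) ÷ 15 = -2.0819924419
Shift from A(h/2): −0.0000850683.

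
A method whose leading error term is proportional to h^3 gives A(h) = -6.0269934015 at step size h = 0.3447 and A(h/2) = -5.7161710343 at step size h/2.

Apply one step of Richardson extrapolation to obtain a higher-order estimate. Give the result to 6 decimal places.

Error is O(h^3); halving h shrinks it by 2^3 = 8.
8*(-5.7161710343) = -45.7293682744; subtract (-6.0269934015) → -39.7023748729
(8*(-5.7161710343) − (-6.0269934015))/(8 − 1) = -5.6717678390
Shift from A(h/2): +0.0444031953.

-5.671768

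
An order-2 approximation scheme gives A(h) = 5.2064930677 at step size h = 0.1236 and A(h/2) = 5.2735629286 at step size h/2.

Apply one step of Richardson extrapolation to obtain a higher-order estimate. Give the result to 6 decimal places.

r = 2, so 2^r = 4.
Weighted: 21.0942517144 − 5.2064930677 = 15.8877586467
15.8877586467 ÷ 3 = 5.2959195489

5.295920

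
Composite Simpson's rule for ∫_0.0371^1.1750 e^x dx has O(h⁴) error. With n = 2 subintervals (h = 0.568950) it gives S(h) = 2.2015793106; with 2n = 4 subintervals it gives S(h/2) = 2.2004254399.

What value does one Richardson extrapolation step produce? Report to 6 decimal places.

Leading term ∝ h^4; use weight 16 = 2^4.
Weighted: 35.2068070384 − 2.2015793106 = 33.0052277278
Extrapolated: 33.0052277278 / 15 = 2.2003485152
Gap between inputs: 1.154e-03; correction applied: −0.0000769247.

2.200349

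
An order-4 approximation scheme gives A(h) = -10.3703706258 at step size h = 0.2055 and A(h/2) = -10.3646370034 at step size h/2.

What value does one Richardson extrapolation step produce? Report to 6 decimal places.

With r = 4 the leading error scales as h^4, so the weight is 2^4 = 16.
2^4·A(h/2) = -165.8341920544; minus A(h) gives -155.4638214286.
Divide by 2^4 − 1 = 15.
Extrapolated: (-155.4638214286) / 15 = -10.3642547619
Shift from A(h/2): +0.0003822415.

-10.364255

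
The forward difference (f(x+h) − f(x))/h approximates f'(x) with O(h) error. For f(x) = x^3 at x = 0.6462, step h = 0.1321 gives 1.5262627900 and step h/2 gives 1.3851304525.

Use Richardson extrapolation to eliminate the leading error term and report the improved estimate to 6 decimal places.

1.243998

r = 1: numerator weight 2, denominator 1.
A(h/2) − A(h) = 1.3851304525 − 1.5262627900 = -0.1411323375
Divide by 2^1 − 1 = 1: (-0.1411323375)/1 = -0.1411323375
R = 1.3851304525 − 0.1411323375 = 1.2439981150
Shift from A(h/2): −0.1411323375.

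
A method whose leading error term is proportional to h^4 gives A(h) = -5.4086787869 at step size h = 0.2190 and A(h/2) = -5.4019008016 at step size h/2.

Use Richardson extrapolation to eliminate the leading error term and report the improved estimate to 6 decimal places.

-5.401449

Error is O(h^4); halving h shrinks it by 2^4 = 16.
16×(-5.4019008016) − (-5.4086787869) = -81.0217340387
(-81.0217340387) ÷ 15 = -5.4014489359
Gap between inputs: 6.778e-03; correction applied: +0.0004518657.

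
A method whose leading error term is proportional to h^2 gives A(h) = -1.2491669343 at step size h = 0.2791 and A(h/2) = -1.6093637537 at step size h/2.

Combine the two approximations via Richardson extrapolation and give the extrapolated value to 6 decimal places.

-1.729429

Method order is 2; weight 2^2 = 4.
4*(-1.6093637537) = -6.4374550148; (-6.4374550148) − (-1.2491669343) = -5.1882880805
Denominator 4 − 1 = 3.
Result: -1.7294293602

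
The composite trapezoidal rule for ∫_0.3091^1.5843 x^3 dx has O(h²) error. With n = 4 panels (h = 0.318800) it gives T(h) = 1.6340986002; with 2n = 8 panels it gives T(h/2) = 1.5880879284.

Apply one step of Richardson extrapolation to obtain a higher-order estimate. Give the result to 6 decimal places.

1.572751

Method order is 2; weight 2^2 = 4.
4*1.5880879284 = 6.3523517136; subtract 1.6340986002 → 4.7182531134
(4*1.5880879284 − 1.6340986002)/(4 − 1) = 1.5727510378
Correction |R − A(h/2)| = 1.534e-02; gap |A(h/2) − A(h)| = 4.601e-02.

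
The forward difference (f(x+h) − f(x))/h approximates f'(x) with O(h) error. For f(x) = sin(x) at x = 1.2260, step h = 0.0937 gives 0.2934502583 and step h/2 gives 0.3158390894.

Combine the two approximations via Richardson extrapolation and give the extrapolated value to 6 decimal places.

0.338228

Order 1 gives 2^r = 2 and 2^r − 1 = 1.
2^1×A(h/2) = 0.6316781788; minus A(h) gives 0.3382279205.
Divide by 2^1 − 1 = 1.
Result: 0.3382279205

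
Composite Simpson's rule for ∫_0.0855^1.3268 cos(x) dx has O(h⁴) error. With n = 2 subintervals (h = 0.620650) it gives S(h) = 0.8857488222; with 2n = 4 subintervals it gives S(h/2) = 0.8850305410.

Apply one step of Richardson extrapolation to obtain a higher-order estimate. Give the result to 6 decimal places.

0.884983

Order 4 gives 2^r = 16 and 2^r − 1 = 15.
Top: 16(0.8850305410) − (0.8857488222) = 13.2747398338
Denominator 16 − 1 = 15.
Result: 0.8849826556
Shift from A(h/2): −0.0000478854.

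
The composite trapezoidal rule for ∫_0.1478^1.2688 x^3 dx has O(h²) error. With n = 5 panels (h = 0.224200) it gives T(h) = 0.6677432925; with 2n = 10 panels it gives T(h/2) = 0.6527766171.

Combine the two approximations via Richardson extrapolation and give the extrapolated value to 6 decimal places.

With r = 2 the leading error scales as h^2, so the weight is 2^2 = 4.
4 × 0.6527766171 = 2.6111064684; subtract 0.6677432925 → 1.9433631759
R = 1.9433631759/3 = 0.6477877253
Correction |R − A(h/2)| = 4.989e-03; gap |A(h/2) − A(h)| = 1.497e-02.

0.647788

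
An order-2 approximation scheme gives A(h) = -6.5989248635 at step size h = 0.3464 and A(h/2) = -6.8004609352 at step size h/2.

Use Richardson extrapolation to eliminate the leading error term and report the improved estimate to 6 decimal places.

With r = 2 the leading error scales as h^2, so the weight is 2^2 = 4.
2^2*A(h/2) = -27.2018437408; minus A(h) gives -20.6029188773.
(4*(-6.8004609352) − (-6.5989248635))/(4 − 1) = -6.8676396258

-6.867640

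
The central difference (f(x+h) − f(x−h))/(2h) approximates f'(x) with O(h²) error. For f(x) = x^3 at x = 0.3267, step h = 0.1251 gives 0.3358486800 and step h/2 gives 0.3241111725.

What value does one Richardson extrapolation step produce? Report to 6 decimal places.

With r = 2 the leading error scales as h^2, so the weight is 2^2 = 4.
4*0.3241111725 − 0.3358486800 = 0.9605960100
Denominator 4 − 1 = 3.
Extrapolated: 0.9605960100 / 3 = 0.3201986700

0.320199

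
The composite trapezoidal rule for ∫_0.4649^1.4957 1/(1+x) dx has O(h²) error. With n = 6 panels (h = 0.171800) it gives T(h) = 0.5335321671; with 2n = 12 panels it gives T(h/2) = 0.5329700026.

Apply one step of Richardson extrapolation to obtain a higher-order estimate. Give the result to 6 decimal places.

r = 2: numerator weight 4, denominator 3.
4·0.5329700026 = 2.1318800104; 2.1318800104 − 0.5335321671 = 1.5983478433
Divide by 2^2 − 1 = 3.
R = 1.5983478433/3 = 0.5327826144
Shift from A(h/2): −0.0001873882.

0.532783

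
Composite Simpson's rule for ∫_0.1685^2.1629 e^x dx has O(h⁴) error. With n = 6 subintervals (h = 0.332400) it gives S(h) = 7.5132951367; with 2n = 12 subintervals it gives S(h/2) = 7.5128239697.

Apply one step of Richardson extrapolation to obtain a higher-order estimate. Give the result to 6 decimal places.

7.512793

Leading term ∝ h^4; use weight 16 = 2^4.
16×7.5128239697 = 120.2051835152; subtract 7.5132951367 → 112.6918883785
112.6918883785 ÷ 15 = 7.5127925586
Correction |R − A(h/2)| = 3.141e-05; gap |A(h/2) − A(h)| = 4.712e-04.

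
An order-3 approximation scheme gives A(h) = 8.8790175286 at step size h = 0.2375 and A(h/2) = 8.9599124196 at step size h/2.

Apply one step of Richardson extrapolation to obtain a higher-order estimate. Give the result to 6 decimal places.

8.971469

r = 3, so 2^r = 8.
2^3*A(h/2) = 71.6792993568; minus A(h) gives 62.8002818282.
Divide by 2^3 − 1 = 7.
62.8002818282 ÷ 7 = 8.9714688326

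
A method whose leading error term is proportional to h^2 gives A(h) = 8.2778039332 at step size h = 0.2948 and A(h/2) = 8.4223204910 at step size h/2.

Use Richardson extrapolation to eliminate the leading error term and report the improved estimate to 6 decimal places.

Leading term ∝ h^2; use weight 4 = 2^2.
Difference of the inputs: 8.4223204910 − 8.2778039332 = 0.1445165578
Divide by 2^2 − 1 = 3: 0.1445165578/3 = 0.0481721859
R = 8.4223204910 + 0.0481721859 = 8.4704926769

8.470493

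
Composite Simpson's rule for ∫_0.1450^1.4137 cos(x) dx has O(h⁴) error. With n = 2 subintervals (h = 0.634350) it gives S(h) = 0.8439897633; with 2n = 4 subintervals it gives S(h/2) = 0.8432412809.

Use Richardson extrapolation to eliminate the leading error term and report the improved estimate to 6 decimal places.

Leading term ∝ h^4; use weight 16 = 2^4.
2^4 × A(h/2) = 13.4918604944; minus A(h) gives 12.6478707311.
R = 12.6478707311/15 = 0.8431913821
Shift from A(h/2): −0.0000498988.

0.843191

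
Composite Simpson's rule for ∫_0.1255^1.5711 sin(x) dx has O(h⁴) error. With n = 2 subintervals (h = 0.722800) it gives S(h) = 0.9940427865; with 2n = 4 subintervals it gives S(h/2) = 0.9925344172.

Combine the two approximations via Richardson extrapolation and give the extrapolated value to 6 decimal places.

Error is O(h^4); halving h shrinks it by 2^4 = 16.
16 × 0.9925344172 = 15.8805506752; 15.8805506752 − 0.9940427865 = 14.8865078887
Denominator 16 − 1 = 15.
Result: 0.9924338592

0.992434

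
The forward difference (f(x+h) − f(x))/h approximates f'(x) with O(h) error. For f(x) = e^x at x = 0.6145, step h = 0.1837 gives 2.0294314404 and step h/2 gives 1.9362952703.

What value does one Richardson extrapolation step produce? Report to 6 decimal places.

Method order is 1; weight 2^1 = 2.
2^1*A(h/2) = 3.8725905406; minus A(h) gives 1.8431591002.
Denominator 2 − 1 = 1.
Extrapolated: 1.8431591002 / 1 = 1.8431591002

1.843159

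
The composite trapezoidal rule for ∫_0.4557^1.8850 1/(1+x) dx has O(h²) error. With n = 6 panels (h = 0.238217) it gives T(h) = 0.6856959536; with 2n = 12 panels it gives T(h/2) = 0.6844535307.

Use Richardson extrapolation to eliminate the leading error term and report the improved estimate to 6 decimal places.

0.684039

r = 2, so 2^r = 4.
Weighted: 2.7378141228 − 0.6856959536 = 2.0521181692
2.0521181692 ÷ 3 = 0.6840393897
Correction |R − A(h/2)| = 4.141e-04; gap |A(h/2) − A(h)| = 1.242e-03.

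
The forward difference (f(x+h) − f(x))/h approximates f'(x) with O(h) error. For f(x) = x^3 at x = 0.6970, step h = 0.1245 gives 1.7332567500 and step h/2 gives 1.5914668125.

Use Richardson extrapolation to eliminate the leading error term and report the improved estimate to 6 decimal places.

Leading term ∝ h^1; use weight 2 = 2^1.
Top: 2(1.5914668125) − (1.7332567500) = 1.4496768750
R = 1.4496768750/1 = 1.4496768750

1.449677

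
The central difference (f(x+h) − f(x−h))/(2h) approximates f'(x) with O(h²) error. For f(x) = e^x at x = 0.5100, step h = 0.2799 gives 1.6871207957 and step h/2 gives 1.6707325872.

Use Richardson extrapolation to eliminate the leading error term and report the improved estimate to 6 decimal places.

1.665270

r = 2: numerator weight 4, denominator 3.
A(h/2) − A(h) = 1.6707325872 − 1.6871207957 = -0.0163882085
Correction (A(h/2) − A(h))/(4 − 1) = (-0.0163882085)/3 = -0.0054627362
R = A(h/2) + (A(h/2) − A(h))/3 = 1.6707325872 − 0.0054627362 = 1.6652698510
Gap between inputs: 1.639e-02; correction applied: −0.0054627362.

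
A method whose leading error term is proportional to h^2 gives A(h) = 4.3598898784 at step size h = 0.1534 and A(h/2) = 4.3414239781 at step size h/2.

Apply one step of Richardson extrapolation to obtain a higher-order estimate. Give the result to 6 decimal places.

Error is O(h^2); halving h shrinks it by 2^2 = 4.
Top: 4(4.3414239781) − (4.3598898784) = 13.0058060340
Divide by 2^2 − 1 = 3.
Result: 4.3352686780

4.335269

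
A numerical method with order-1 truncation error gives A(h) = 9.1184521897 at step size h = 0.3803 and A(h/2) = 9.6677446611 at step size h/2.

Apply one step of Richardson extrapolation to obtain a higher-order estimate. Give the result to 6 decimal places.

Order 1 gives 2^r = 2 and 2^r − 1 = 1.
Top: 2(9.6677446611) − (9.1184521897) = 10.2170371325
R = 10.2170371325/1 = 10.2170371325
Correction |R − A(h/2)| = 5.493e-01; gap |A(h/2) − A(h)| = 5.493e-01.

10.217037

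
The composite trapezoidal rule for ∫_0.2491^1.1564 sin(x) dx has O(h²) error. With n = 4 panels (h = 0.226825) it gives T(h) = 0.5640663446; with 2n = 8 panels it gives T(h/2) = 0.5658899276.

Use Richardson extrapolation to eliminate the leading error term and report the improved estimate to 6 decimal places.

Error is O(h^2); halving h shrinks it by 2^2 = 4.
Numerator 4 × A(h/2) − A(h) = 4 × 0.5658899276 − 0.5640663446 = 1.6994933658
Divide by 2^2 − 1 = 3.
R = 1.6994933658/3 = 0.5664977886
Correction |R − A(h/2)| = 6.079e-04; gap |A(h/2) − A(h)| = 1.824e-03.

0.566498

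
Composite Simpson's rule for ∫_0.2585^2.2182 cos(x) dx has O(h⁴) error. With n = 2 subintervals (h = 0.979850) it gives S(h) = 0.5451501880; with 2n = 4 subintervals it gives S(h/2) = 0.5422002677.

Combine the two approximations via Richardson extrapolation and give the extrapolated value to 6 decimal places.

r = 4, so 2^r = 16.
2^4 × A(h/2) = 8.6752042832; minus A(h) gives 8.1300540952.
8.1300540952 ÷ 15 = 0.5420036063

0.542004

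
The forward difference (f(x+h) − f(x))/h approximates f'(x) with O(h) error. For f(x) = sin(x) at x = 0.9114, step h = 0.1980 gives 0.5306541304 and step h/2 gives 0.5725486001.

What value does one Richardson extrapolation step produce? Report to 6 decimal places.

The method has order 1: 2^1 = 2.
Top: 2(0.5725486001) − (0.5306541304) = 0.6144430698
Denominator 2 − 1 = 1.
Extrapolated: 0.6144430698 / 1 = 0.6144430698
Shift from A(h/2): +0.0418944697.

0.614443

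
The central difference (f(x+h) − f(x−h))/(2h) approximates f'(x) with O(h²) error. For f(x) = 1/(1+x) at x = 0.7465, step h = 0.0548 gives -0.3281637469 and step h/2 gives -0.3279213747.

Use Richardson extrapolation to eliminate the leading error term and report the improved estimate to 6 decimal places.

With r = 2 the leading error scales as h^2, so the weight is 2^2 = 4.
Difference of the inputs: -0.3279213747 − (-0.3281637469) = 0.0002423722
Correction (A(h/2) − A(h))/(4 − 1) = 0.0002423722/3 = 0.0000807907
R = -0.3279213747 + 0.0000807907 = -0.3278405840

-0.327841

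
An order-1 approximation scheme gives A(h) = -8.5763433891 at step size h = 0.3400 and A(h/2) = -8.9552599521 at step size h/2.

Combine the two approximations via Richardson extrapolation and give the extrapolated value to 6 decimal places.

-9.334177

r = 1: numerator weight 2, denominator 1.
2^1 × A(h/2) = -17.9105199042; minus A(h) gives -9.3341765151.
Denominator 2 − 1 = 1.
(-9.3341765151) ÷ 1 = -9.3341765151
Correction |R − A(h/2)| = 3.789e-01; gap |A(h/2) − A(h)| = 3.789e-01.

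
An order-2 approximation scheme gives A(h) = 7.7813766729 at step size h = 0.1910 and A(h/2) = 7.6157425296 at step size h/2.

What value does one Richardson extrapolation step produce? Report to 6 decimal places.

The method has order 2: 2^2 = 4.
4·7.6157425296 = 30.4629701184; subtract 7.7813766729 → 22.6815934455
Divide by 2^2 − 1 = 3.
Extrapolated: 22.6815934455 / 3 = 7.5605311485

7.560531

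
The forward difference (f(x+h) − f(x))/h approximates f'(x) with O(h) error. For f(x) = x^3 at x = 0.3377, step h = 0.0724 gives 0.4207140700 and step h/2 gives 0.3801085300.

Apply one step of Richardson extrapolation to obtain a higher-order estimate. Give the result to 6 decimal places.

r = 1, so 2^r = 2.
2 × 0.3801085300 = 0.7602170600; subtract 0.4207140700 → 0.3395029900
Divide by 2^1 − 1 = 1.
So the Richardson estimate is 0.3395029900.
Shift from A(h/2): −0.0406055400.

0.339503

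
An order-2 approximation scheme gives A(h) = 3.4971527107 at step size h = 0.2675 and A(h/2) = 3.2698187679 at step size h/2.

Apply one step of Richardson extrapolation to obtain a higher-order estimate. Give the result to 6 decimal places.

Method order is 2; weight 2^2 = 4.
4*3.2698187679 − 3.4971527107 = 9.5821223609
Divide by 2^2 − 1 = 3.
So the Richardson estimate is 3.1940407870.
Correction |R − A(h/2)| = 7.578e-02; gap |A(h/2) − A(h)| = 2.273e-01.

3.194041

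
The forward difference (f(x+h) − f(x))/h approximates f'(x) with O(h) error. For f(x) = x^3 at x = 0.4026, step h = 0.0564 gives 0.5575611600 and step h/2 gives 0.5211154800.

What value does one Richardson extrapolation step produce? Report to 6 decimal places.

0.484670

r = 1, so 2^r = 2.
Numerator 2 × A(h/2) − A(h) = 2 × 0.5211154800 − 0.5575611600 = 0.4846698000
(2 × 0.5211154800 − 0.5575611600)/(2 − 1) = 0.4846698000
Shift from A(h/2): −0.0364456800.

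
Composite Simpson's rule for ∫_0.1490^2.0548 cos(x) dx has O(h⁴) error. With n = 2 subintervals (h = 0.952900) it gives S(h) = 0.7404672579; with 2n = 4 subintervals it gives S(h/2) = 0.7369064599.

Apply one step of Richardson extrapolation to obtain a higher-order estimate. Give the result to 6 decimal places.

The method has order 4: 2^4 = 16.
2^4*A(h/2) = 11.7905033584; minus A(h) gives 11.0500361005.
Divide by 2^4 − 1 = 15.
(16*0.7369064599 − 0.7404672579)/(16 − 1) = 0.7366690734

0.736669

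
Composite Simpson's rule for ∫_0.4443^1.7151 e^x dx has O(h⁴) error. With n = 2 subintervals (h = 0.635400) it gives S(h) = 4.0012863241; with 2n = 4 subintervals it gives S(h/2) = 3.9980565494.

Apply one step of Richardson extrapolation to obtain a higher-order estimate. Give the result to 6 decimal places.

3.997841

Order 4 gives 2^r = 16 and 2^r − 1 = 15.
Difference of the inputs: 3.9980565494 − 4.0012863241 = -0.0032297747
Correction (A(h/2) − A(h))/(16 − 1) = (-0.0032297747)/15 = -0.0002153183
R = 3.9980565494 − 0.0002153183 = 3.9978412311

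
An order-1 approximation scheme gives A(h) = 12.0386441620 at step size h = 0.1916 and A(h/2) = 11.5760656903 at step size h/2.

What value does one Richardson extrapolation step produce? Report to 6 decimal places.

11.113487

With r = 1 the leading error scales as h^1, so the weight is 2^1 = 2.
Top: 2(11.5760656903) − (12.0386441620) = 11.1134872186
Denominator 2 − 1 = 1.
11.1134872186 ÷ 1 = 11.1134872186
Correction |R − A(h/2)| = 4.626e-01; gap |A(h/2) − A(h)| = 4.626e-01.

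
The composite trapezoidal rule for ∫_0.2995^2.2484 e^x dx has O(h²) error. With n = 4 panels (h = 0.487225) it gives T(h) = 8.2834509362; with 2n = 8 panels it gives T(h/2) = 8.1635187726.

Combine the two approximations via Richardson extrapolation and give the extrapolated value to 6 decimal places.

Order 2 gives 2^r = 4 and 2^r − 1 = 3.
4·8.1635187726 = 32.6540750904; subtract 8.2834509362 → 24.3706241542
Divide by 2^2 − 1 = 3.
R = 24.3706241542/3 = 8.1235413847
Gap between inputs: 1.199e-01; correction applied: −0.0399773879.

8.123541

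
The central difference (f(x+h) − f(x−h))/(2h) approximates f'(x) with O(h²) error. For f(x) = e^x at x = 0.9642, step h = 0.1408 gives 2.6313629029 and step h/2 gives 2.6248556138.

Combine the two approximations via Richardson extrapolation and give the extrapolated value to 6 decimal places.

2.622687

With r = 2 the leading error scales as h^2, so the weight is 2^2 = 4.
4*2.6248556138 = 10.4994224552; subtract 2.6313629029 → 7.8680595523
R = 7.8680595523/3 = 2.6226865174
Correction |R − A(h/2)| = 2.169e-03; gap |A(h/2) − A(h)| = 6.507e-03.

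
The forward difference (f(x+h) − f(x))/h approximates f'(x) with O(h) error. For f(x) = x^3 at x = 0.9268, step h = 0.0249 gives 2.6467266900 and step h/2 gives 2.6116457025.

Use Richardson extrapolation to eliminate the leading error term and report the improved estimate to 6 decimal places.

2.576565

With r = 1 the leading error scales as h^1, so the weight is 2^1 = 2.
2*2.6116457025 = 5.2232914050; 5.2232914050 − 2.6467266900 = 2.5765647150
Denominator 2 − 1 = 1.
2.5765647150 ÷ 1 = 2.5765647150
Gap between inputs: 3.508e-02; correction applied: −0.0350809875.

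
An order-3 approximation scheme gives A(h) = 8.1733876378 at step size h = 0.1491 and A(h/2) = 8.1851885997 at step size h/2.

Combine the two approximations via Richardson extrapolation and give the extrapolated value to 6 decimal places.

8.186874

Method order is 3; weight 2^3 = 8.
8*8.1851885997 = 65.4815087976; subtract 8.1733876378 → 57.3081211598
Denominator 8 − 1 = 7.
(8*8.1851885997 − 8.1733876378)/(8 − 1) = 8.1868744514
Gap between inputs: 1.180e-02; correction applied: +0.0016858517.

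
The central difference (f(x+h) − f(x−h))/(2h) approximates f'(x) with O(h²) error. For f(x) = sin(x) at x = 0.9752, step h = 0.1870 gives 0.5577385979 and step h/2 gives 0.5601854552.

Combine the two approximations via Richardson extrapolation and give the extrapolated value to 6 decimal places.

0.561001

The method has order 2: 2^2 = 4.
4 × 0.5601854552 − 0.5577385979 = 1.6830032229
Denominator 4 − 1 = 3.
So the Richardson estimate is 0.5610010743.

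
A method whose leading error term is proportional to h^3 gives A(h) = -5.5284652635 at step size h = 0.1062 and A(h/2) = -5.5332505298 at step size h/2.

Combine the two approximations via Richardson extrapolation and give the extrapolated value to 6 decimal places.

-5.533934

Method order is 3; weight 2^3 = 8.
8×(-5.5332505298) = -44.2660042384; (-44.2660042384) − (-5.5284652635) = -38.7375389749
Divide by 2^3 − 1 = 7.
So the Richardson estimate is -5.5339341393.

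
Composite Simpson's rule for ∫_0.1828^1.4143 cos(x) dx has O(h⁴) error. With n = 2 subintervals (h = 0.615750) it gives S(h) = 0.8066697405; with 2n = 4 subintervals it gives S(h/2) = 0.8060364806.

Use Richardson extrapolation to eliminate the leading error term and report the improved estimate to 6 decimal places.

r = 4: numerator weight 16, denominator 15.
16×0.8060364806 = 12.8965836896; subtract 0.8066697405 → 12.0899139491
Divide by 2^4 − 1 = 15.
R = 12.0899139491/15 = 0.8059942633

0.805994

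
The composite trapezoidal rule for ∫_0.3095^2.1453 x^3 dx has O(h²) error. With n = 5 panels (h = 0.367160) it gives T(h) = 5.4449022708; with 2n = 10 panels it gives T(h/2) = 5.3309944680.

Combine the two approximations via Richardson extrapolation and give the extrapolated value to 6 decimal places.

Error is O(h^2); halving h shrinks it by 2^2 = 4.
4×5.3309944680 − 5.4449022708 = 15.8790756012
R = 15.8790756012/3 = 5.2930252004
Correction |R − A(h/2)| = 3.797e-02; gap |A(h/2) − A(h)| = 1.139e-01.

5.293025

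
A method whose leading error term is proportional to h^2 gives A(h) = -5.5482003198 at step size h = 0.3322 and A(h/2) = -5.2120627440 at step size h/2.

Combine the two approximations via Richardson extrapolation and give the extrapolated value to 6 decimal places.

Method order is 2; weight 2^2 = 4.
Numerator 4*A(h/2) − A(h) = 4*(-5.2120627440) − (-5.5482003198) = -15.3000506562
Extrapolated: (-15.3000506562) / 3 = -5.1000168854

-5.100017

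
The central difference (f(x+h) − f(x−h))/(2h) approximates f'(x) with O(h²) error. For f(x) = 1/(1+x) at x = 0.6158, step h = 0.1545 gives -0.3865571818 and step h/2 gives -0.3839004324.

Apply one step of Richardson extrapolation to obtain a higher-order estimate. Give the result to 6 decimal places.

-0.383015

Error is O(h^2); halving h shrinks it by 2^2 = 4.
A(h/2) − A(h) = -0.3839004324 − (-0.3865571818) = 0.0026567494
Divide by 2^2 − 1 = 3: 0.0026567494/3 = 0.0008855831
R = -0.3839004324 + 0.0008855831 = -0.3830148493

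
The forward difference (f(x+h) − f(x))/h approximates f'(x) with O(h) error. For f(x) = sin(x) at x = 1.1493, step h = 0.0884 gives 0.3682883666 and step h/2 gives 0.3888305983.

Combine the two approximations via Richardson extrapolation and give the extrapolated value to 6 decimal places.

r = 1: numerator weight 2, denominator 1.
2^1 × A(h/2) = 0.7776611966; minus A(h) gives 0.4093728300.
Denominator 2 − 1 = 1.
So the Richardson estimate is 0.4093728300.
Correction |R − A(h/2)| = 2.054e-02; gap |A(h/2) − A(h)| = 2.054e-02.

0.409373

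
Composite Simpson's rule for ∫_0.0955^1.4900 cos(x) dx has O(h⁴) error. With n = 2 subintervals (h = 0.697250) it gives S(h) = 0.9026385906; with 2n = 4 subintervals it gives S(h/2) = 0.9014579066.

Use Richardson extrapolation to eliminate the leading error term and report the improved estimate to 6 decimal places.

With r = 4 the leading error scales as h^4, so the weight is 2^4 = 16.
16 × 0.9014579066 = 14.4233265056; 14.4233265056 − 0.9026385906 = 13.5206879150
Denominator 16 − 1 = 15.
(16 × 0.9014579066 − 0.9026385906)/(16 − 1) = 0.9013791943

0.901379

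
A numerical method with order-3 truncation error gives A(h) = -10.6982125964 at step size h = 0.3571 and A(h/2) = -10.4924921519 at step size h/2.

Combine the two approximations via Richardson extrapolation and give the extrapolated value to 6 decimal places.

-10.463104

Method order is 3; weight 2^3 = 8.
2^3*A(h/2) = -83.9399372152; minus A(h) gives -73.2417246188.
Divide by 2^3 − 1 = 7.
(-73.2417246188) ÷ 7 = -10.4631035170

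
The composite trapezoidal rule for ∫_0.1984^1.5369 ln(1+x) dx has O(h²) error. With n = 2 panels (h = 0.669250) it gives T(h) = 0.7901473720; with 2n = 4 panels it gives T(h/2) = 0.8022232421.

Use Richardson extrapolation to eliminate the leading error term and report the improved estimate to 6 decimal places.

The method has order 2: 2^2 = 4.
Top: 4(0.8022232421) − (0.7901473720) = 2.4187455964
Divide by 2^2 − 1 = 3.
2.4187455964 ÷ 3 = 0.8062485321

0.806249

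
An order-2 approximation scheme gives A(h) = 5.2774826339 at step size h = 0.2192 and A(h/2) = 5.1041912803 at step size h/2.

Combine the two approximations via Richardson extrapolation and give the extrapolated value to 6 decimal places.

Error is O(h^2); halving h shrinks it by 2^2 = 4.
A(h/2) − A(h) = 5.1041912803 − 5.2774826339 = -0.1732913536
Correction (A(h/2) − A(h))/(4 − 1) = (-0.1732913536)/3 = -0.0577637845
R = 5.1041912803 − 0.0577637845 = 5.0464274958

5.046427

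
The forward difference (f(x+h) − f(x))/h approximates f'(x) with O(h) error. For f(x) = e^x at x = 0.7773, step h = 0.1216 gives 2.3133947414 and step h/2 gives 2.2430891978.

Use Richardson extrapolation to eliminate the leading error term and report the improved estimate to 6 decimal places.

r = 1, so 2^r = 2.
Top: 2(2.2430891978) − (2.3133947414) = 2.1727836542
Divide by 2^1 − 1 = 1.
Result: 2.1727836542

2.172784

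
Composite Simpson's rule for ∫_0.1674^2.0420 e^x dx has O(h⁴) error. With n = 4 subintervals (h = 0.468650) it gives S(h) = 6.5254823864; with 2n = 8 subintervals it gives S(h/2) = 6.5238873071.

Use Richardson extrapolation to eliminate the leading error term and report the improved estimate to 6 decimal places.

Error is O(h^4); halving h shrinks it by 2^4 = 16.
2^4 × A(h/2) = 104.3821969136; minus A(h) gives 97.8567145272.
Divide by 2^4 − 1 = 15.
97.8567145272 ÷ 15 = 6.5237809685
Shift from A(h/2): −0.0001063386.

6.523781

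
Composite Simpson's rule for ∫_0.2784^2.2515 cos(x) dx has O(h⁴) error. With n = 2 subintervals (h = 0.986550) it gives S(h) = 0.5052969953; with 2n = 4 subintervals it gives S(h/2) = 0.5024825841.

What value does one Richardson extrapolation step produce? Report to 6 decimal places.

With r = 4 the leading error scales as h^4, so the weight is 2^4 = 16.
Top: 16(0.5024825841) − (0.5052969953) = 7.5344243503
(16×0.5024825841 − 0.5052969953)/(16 − 1) = 0.5022949567
Gap between inputs: 2.814e-03; correction applied: −0.0001876274.

0.502295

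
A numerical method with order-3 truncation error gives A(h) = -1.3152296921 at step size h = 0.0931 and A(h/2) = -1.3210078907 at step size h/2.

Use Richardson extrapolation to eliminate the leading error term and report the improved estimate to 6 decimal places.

Error is O(h^3); halving h shrinks it by 2^3 = 8.
8*(-1.3210078907) = -10.5680631256; subtract (-1.3152296921) → -9.2528334335
Extrapolated: (-9.2528334335) / 7 = -1.3218333476
Gap between inputs: 5.778e-03; correction applied: −0.0008254569.

-1.321833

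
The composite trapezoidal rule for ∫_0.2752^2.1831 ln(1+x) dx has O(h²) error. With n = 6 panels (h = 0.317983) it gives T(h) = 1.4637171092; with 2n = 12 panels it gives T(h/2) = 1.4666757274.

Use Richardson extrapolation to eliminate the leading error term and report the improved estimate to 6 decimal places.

1.467662

Order 2 gives 2^r = 4 and 2^r − 1 = 3.
4×1.4666757274 − 1.4637171092 = 4.4029858004
Divide by 2^2 − 1 = 3.
R = 4.4029858004/3 = 1.4676619335
Shift from A(h/2): +0.0009862061.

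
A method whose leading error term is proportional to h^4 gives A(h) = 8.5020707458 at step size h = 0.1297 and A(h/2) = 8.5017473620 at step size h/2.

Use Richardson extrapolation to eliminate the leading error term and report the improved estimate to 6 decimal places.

8.501726

Leading term ∝ h^4; use weight 16 = 2^4.
16 × 8.5017473620 − 8.5020707458 = 127.5258870462
127.5258870462 ÷ 15 = 8.5017258031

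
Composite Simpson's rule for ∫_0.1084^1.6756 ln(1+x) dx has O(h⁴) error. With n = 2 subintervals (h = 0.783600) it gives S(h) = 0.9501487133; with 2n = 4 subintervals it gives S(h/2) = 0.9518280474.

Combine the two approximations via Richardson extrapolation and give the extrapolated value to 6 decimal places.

Order 4 gives 2^r = 16 and 2^r − 1 = 15.
Top: 16(0.9518280474) − (0.9501487133) = 14.2791000451
(16 × 0.9518280474 − 0.9501487133)/(16 − 1) = 0.9519400030

0.951940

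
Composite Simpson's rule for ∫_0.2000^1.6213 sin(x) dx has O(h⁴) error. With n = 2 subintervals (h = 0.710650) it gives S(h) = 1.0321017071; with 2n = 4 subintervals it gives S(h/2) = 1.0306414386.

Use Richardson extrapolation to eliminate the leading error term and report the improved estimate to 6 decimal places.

Leading term ∝ h^4; use weight 16 = 2^4.
Numerator 16 × A(h/2) − A(h) = 16 × 1.0306414386 − 1.0321017071 = 15.4581613105
Divide by 2^4 − 1 = 15.
15.4581613105 ÷ 15 = 1.0305440874
Shift from A(h/2): −0.0000973512.

1.030544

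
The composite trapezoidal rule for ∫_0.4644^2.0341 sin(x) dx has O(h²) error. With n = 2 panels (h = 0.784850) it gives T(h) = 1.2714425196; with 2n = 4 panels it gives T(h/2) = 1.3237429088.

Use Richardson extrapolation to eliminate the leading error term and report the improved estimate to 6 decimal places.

Method order is 2; weight 2^2 = 4.
4*1.3237429088 = 5.2949716352; 5.2949716352 − 1.2714425196 = 4.0235291156
Divide by 2^2 − 1 = 3.
4.0235291156 ÷ 3 = 1.3411763719

1.341176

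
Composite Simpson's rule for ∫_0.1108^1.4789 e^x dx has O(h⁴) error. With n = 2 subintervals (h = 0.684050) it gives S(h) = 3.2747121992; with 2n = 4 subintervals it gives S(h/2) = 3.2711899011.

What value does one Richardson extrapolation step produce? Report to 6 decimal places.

3.270955

Error is O(h^4); halving h shrinks it by 2^4 = 16.
Difference of the inputs: 3.2711899011 − 3.2747121992 = -0.0035222981
Divide by 2^4 − 1 = 15: (-0.0035222981)/15 = -0.0002348199
R = A(h/2) + (A(h/2) − A(h))/15 = 3.2711899011 − 0.0002348199 = 3.2709550812
Correction |R − A(h/2)| = 2.348e-04; gap |A(h/2) − A(h)| = 3.522e-03.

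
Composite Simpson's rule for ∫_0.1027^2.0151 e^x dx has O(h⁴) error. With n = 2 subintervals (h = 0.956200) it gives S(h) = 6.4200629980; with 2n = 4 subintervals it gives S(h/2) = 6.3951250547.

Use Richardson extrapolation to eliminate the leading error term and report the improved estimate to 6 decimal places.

6.393463

The method has order 4: 2^4 = 16.
2^4×A(h/2) = 102.3220008752; minus A(h) gives 95.9019378772.
(16×6.3951250547 − 6.4200629980)/(16 − 1) = 6.3934625251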